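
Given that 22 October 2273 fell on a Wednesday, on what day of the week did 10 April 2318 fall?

Wednesday

From October 22, 2273 to October 22, 2317: 44 years, of which 10 contain a Feb 29 — 34×365 + 10×366 = 16070 days.
(2300 is not a leap year (divisible by 100 but not 400).)
October 2317: 31 − 22 = 9 days remain.
Then November (30), December (31), January (31), February 2318 (28), March (31): 30 + 31 + 31 + 28 + 31 = 151 days.
April 1–10, 2318: 10 days.
Residual: 170 days.
Total: 16240 days.
16240 is a multiple of 7, so 10 April 2318 falls on the same weekday: Wednesday.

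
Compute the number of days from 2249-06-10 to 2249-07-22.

June 2249: 30 − 10 = 20 days remain.
July 1–22, 2249: 22 days.
Total: 20 + 22 = 42 days.

42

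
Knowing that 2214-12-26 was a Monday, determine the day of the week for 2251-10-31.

Day-of-year of December 26, 2214: 360.
Day-of-year of October 31, 2251: 304.
2214 has 365 days, so 365 − 360 = 5 days remain in 2214.
Full years 2215–2250: 27 common + 9 leap = 27×365 + 9×366 = 13149 days.
Total: 5 + 13149 + 304 = 13458 days.
13458 mod 7 = 4, so 4 days after Monday is Friday.

Friday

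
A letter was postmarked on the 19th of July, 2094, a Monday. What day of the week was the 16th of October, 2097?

Day-of-year of July 19, 2094: 200.
Day-of-year of October 16, 2097: 289.
2094 has 365 days, so 365 − 200 = 165 days remain in 2094.
Full years: 2095: 365; 2096: 366. Sum = 731.
Total: 165 + 731 + 289 = 1185 days.
1185 mod 7 = 2, so 2 days after Monday is Wednesday.

Wednesday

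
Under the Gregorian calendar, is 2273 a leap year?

No

2273 is not a leap year.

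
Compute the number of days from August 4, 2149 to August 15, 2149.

11

Within August 2149: 15 − 4 = 11 days.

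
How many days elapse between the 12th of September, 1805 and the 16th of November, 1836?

Day-of-year of September 12, 1805: 255.
Day-of-year of November 16, 1836: 321.
1805 has 365 days, so 365 − 255 = 110 days remain in 1805.
Full years 1806–1835: 23 common + 7 leap = 23×365 + 7×366 = 10957 days.
Total: 110 + 10957 + 321 = 11388 days.

11388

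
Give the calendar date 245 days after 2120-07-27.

2121-03-29

Count 245 days after July 27, 2120:
July 2120: 31 − 27 = 4 days remain.
Then August (31), September (30), October (31), November (30), December (31), January (31), February 2121 (28): 31 + 30 + 31 + 30 + 31 + 31 + 28 = 212 days.
March 1–29, 2121: 29 days.
Total: 4 + 212 + 29 = 245 days.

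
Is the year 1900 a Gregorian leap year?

No

1900 is not a leap year (divisible by 100 but not 400).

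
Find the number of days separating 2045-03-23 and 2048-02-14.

Day-of-year of March 23, 2045: 82.
Day-of-year of February 14, 2048: 45.
2045 has 365 days, so 365 − 82 = 283 days remain in 2045.
Full years: 2046: 365; 2047: 365. Sum = 730.
Total: 283 + 730 + 45 = 1058 days.

1058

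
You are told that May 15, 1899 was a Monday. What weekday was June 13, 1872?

Thursday

Count forward from the earlier date (June 13, 1872) to the later (May 15, 1899):
Day-of-year of June 13, 1872: 165.
Day-of-year of May 15, 1899: 135.
1872 has 366 days, so 366 − 165 = 201 days remain in 1872.
Full years 1873–1898: 20 common + 6 leap = 20×365 + 6×366 = 9496 days.
Total: 201 + 9496 + 135 = 9832 days.
9832 mod 7 = 4, so 4 days before Monday is Thursday.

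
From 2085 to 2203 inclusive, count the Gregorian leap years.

27

Years divisible by 4: 2088, 2092, …, 2200 — 29 in all.
Of these, 2100, 2200 are divisible by 100 but not 400, so not leap.
Leap years: 29 − 2 = 27.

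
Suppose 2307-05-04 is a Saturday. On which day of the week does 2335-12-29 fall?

Day-of-year of May 4, 2307: 124.
Day-of-year of December 29, 2335: 363.
2307 has 365 days, so 365 − 124 = 241 days remain in 2307.
Full years 2308–2334: 20 common + 7 leap = 20×365 + 7×366 = 9862 days.
Total: 241 + 9862 + 363 = 10466 days.
10466 mod 7 = 1, so 1 day after Saturday is Sunday.

Sunday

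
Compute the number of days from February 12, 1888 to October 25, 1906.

6829

Day-of-year of February 12, 1888: 43.
Day-of-year of October 25, 1906: 298.
1888 has 366 days, so 366 − 43 = 323 days remain in 1888.
Full years 1889–1905: 14 common + 3 leap = 14×365 + 3×366 = 6208 days.
Total: 323 + 6208 + 298 = 6829 days.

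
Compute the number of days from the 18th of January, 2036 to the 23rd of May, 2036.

January 2036: 31 − 18 = 13 days remain.
Then February 2036 (29), March (31), April (30): 29 + 31 + 30 = 90 days.
May 1–23, 2036: 23 days.
Total: 13 + 90 + 23 = 126 days.

126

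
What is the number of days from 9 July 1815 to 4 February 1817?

576

July 9, 1815 → July 9, 1816: 366 days (1816 is a leap year).
July 1816: 31 − 9 = 22 days remain.
Then August (31), September (30), October (31), November (30), December (31), January (31): 31 + 30 + 31 + 30 + 31 + 31 = 184 days.
February 1–4, 1817: 4 days (1817 is not a leap year).
Residual: 210 days.
Total: 576 days.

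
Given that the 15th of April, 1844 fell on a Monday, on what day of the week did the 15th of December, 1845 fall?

Monday

April 15, 1844 → April 15, 1845: 365 days.
April 1845: 30 − 15 = 15 days remain.
Then May (31), June (30), July (31), August (31), September (30), October (31), November (30): 31 + 30 + 31 + 31 + 30 + 31 + 30 = 214 days.
December 1–15, 1845: 15 days.
Residual: 244 days.
Total: 609 days.
609 is a multiple of 7, so the 15th of December, 1845 falls on the same weekday: Monday.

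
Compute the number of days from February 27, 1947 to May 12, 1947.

February 1947: 28 − 27 = 1 day remains (1947 is not a leap year, so February has 28 days).
Then March (31), April (30): 31 + 30 = 61 days.
May 1–12, 1947: 12 days.
Total: 1 + 61 + 12 = 74 days.

74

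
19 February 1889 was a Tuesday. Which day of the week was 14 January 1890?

Day-of-year of February 19, 1889: 50.
Day-of-year of January 14, 1890: 14.
1889 has 365 days, so 365 − 50 = 315 days remain in 1889.
Total: 315 + 14 = 329 days.
329 is a multiple of 7, so 14 January 1890 falls on the same weekday: Tuesday.

Tuesday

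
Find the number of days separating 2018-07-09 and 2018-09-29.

82

July 2018: 31 − 9 = 22 days remain.
Then August (31): 31 days.
September 1–29, 2018: 29 days.
Total: 22 + 31 + 29 = 82 days.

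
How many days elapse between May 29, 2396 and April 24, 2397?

330

May 2396: 31 − 29 = 2 days remain.
Then 10 full months totalling 304 days.
April 1–24, 2397: 24 days.
Total: 2 + 304 + 24 = 330 days.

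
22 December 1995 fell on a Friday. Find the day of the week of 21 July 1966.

Count forward from the earlier date (July 21, 1966) to the later (December 22, 1995):
Day-of-year of July 21, 1966: 202.
Day-of-year of December 22, 1995: 356.
1966 has 365 days, so 365 − 202 = 163 days remain in 1966.
Full years 1967–1994: 21 common + 7 leap = 21×365 + 7×366 = 10227 days.
Total: 163 + 10227 + 356 = 10746 days.
10746 mod 7 = 1, so 1 day before Friday is Thursday.

Thursday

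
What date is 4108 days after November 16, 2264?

February 15, 2276

Count 4108 days after November 16, 2264:
Day-of-year of November 16, 2264: 321.
Day-of-year of February 15, 2276: 46.
2264 has 366 days, so 366 − 321 = 45 days remain in 2264.
Full years 2265–2275: 9 common + 2 leap = 9×365 + 2×366 = 4017 days.
Total: 45 + 4017 + 46 = 4108 days.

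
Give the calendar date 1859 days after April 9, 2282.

May 12, 2287

Count 1859 days after April 9, 2282:
Day-of-year of April 9, 2282: 99.
Day-of-year of May 12, 2287: 132.
2282 has 365 days, so 365 − 99 = 266 days remain in 2282.
Full years: 2283: 365; 2284: 366; 2285: 365; 2286: 365. Sum = 1461.
Total: 266 + 1461 + 132 = 1859 days.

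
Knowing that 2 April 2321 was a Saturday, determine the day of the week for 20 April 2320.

Tuesday

Count forward from the earlier date (April 20, 2320) to the later (April 2, 2321):
April 2320: 30 − 20 = 10 days remain.
Then 11 full months totalling 335 days.
April 1–2, 2321: 2 days.
Total: 10 + 335 + 2 = 347 days.
347 mod 7 = 4, so 4 days before Saturday is Tuesday.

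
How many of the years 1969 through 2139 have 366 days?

41

Years divisible by 4: 1972, 1976, …, 2136 — 42 in all.
Of these, 2100 is divisible by 100 but not 400, so not leap.
2000 is divisible by 400, so still leap.
Leap years: 42 − 1 = 41.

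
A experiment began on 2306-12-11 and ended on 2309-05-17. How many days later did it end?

888

December 11, 2306 → December 11, 2307: 365 days.
December 11, 2307 → December 11, 2308: 366 days (2308 is a leap year).
December 2308: 31 − 11 = 20 days remain.
Then January (31), February 2309 (28), March (31), April (30): 31 + 28 + 31 + 30 = 120 days.
May 1–17, 2309: 17 days.
Residual: 157 days.
Total: 888 days.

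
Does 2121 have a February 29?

2121 is not a leap year.

No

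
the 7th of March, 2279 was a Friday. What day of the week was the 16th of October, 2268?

Friday

Count forward from the earlier date (October 16, 2268) to the later (March 7, 2279):
From October 16, 2268 to October 16, 2278: 10 years, of which 2 contain a Feb 29 — 8×365 + 2×366 = 3652 days.
October 2278: 31 − 16 = 15 days remain.
Then November (30), December (31), January (31), February 2279 (28): 30 + 31 + 31 + 28 = 120 days.
March 1–7, 2279: 7 days.
Residual: 142 days.
Total: 3794 days.
3794 is a multiple of 7, so the 16th of October, 2268 falls on the same weekday: Friday.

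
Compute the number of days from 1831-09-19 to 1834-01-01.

835

Day-of-year of September 19, 1831: 262.
Day-of-year of January 1, 1834: 1.
1831 has 365 days, so 365 − 262 = 103 days remain in 1831.
Full years: 1832: 366; 1833: 365. Sum = 731.
Total: 103 + 731 + 1 = 835 days.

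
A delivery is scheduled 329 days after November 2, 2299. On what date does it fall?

September 27, 2300

Count 329 days after November 2, 2299:
November 2299: 30 − 2 = 28 days remain.
Then 9 full months totalling 274 days.
September 1–27, 2300: 27 days.
Total: 28 + 274 + 27 = 329 days.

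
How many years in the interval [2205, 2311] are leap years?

Years divisible by 4: 2208, 2212, …, 2308 — 26 in all.
Of these, 2300 is divisible by 100 but not 400, so not leap.
Leap years: 26 − 1 = 25.

25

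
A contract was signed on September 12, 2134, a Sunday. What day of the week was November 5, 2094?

Count forward from the earlier date (November 5, 2094) to the later (September 12, 2134):
From November 5, 2094 to November 5, 2133: 39 years, of which 9 contain a Feb 29 — 30×365 + 9×366 = 14244 days.
(2100 is not a leap year (divisible by 100 but not 400).)
November 2133: 30 − 5 = 25 days remain.
Then 9 full months totalling 274 days.
September 1–12, 2134: 12 days.
Residual: 311 days.
Total: 14555 days.
14555 mod 7 = 2, so 2 days before Sunday is Friday.

Friday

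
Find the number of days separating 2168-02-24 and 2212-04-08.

Day-of-year of February 24, 2168: 55.
Day-of-year of April 8, 2212: 99.
2168 has 366 days, so 366 − 55 = 311 days remain in 2168.
Full years 2169–2211: 34 common + 9 leap = 34×365 + 9×366 = 15704 days.
Total: 311 + 15704 + 99 = 16114 days.

16114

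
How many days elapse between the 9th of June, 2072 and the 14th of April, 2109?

13457

Day-of-year of June 9, 2072: 161.
Day-of-year of April 14, 2109: 104.
2072 has 366 days, so 366 − 161 = 205 days remain in 2072.
Full years 2073–2108: 28 common + 8 leap = 28×365 + 8×366 = 13148 days.
Total: 205 + 13148 + 104 = 13457 days.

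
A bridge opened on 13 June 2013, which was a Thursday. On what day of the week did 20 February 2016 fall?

Saturday

June 13, 2013 → June 13, 2014: 365 days.
June 13, 2014 → June 13, 2015: 365 days.
June 2015: 30 − 13 = 17 days remain.
Then July (31), August (31), September (30), October (31), November (30), December (31), January (31): 31 + 31 + 30 + 31 + 30 + 31 + 31 = 215 days.
February 1–20, 2016: 20 days (2016 is a leap year).
Residual: 252 days.
Total: 982 days.
982 mod 7 = 2, so 2 days after Thursday is Saturday.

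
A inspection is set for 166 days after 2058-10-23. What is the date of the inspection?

2059-04-07

Count 166 days after October 23, 2058:
October 2058: 31 − 23 = 8 days remain.
Then November (30), December (31), January (31), February 2059 (28), March (31): 30 + 31 + 31 + 28 + 31 = 151 days.
April 1–7, 2059: 7 days.
Residual: 166 days.
Total: 166 days.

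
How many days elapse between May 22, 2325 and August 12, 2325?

82

May 2325: 31 − 22 = 9 days remain.
Then June (30), July (31): 30 + 31 = 61 days.
August 1–12, 2325: 12 days.
Total: 9 + 61 + 12 = 82 days.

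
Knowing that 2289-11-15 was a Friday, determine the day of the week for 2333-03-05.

From November 15, 2289 to November 15, 2332: 43 years, of which 10 contain a Feb 29 — 33×365 + 10×366 = 15705 days.
(2300 is not a leap year (divisible by 100 but not 400).)
November 2332: 30 − 15 = 15 days remain.
Then December (31), January (31), February 2333 (28): 31 + 31 + 28 = 90 days.
March 1–5, 2333: 5 days.
Residual: 110 days.
Total: 15815 days.
15815 mod 7 = 2, so 2 days after Friday is Sunday.

Sunday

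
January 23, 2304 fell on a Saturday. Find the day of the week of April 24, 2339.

Monday

Day-of-year of January 23, 2304: 23.
Day-of-year of April 24, 2339: 114.
2304 has 366 days, so 366 − 23 = 343 days remain in 2304.
Full years 2305–2338: 26 common + 8 leap = 26×365 + 8×366 = 12418 days.
Total: 343 + 12418 + 114 = 12875 days.
12875 mod 7 = 2, so 2 days after Saturday is Monday.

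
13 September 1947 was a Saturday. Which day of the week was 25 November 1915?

Count forward from the earlier date (November 25, 1915) to the later (September 13, 1947):
Day-of-year of November 25, 1915: 329.
Day-of-year of September 13, 1947: 256.
1915 has 365 days, so 365 − 329 = 36 days remain in 1915.
Full years 1916–1946: 23 common + 8 leap = 23×365 + 8×366 = 11323 days.
Total: 36 + 11323 + 256 = 11615 days.
11615 mod 7 = 2, so 2 days before Saturday is Thursday.

Thursday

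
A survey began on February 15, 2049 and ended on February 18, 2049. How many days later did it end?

3

Within February 2049: 18 − 15 = 3 days.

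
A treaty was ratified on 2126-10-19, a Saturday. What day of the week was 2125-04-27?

Count forward from the earlier date (April 27, 2125) to the later (October 19, 2126):
Day-of-year of April 27, 2125: 117.
Day-of-year of October 19, 2126: 292.
2125 has 365 days, so 365 − 117 = 248 days remain in 2125.
Total: 248 + 292 = 540 days.
540 mod 7 = 1, so 1 day before Saturday is Friday.

Friday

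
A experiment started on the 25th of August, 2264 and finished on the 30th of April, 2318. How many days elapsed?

19605

From August 25, 2264 to August 25, 2317: 53 years, of which 12 contain a Feb 29 — 41×365 + 12×366 = 19357 days.
(2300 is not a leap year (divisible by 100 but not 400).)
August 2317: 31 − 25 = 6 days remain.
Then September (30), October (31), November (30), December (31), January (31), February 2318 (28), March (31): 30 + 31 + 30 + 31 + 31 + 28 + 31 = 212 days.
April 1–30, 2318: 30 days.
Residual: 248 days.
Total: 19605 days.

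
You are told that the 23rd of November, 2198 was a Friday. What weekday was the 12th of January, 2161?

Monday

Count forward from the earlier date (January 12, 2161) to the later (November 23, 2198):
From January 12, 2161 to January 12, 2198: 37 years, of which 9 contain a Feb 29 — 28×365 + 9×366 = 13514 days.
January 2198: 31 − 12 = 19 days remain.
Then 9 full months totalling 273 days.
November 1–23, 2198: 23 days.
Residual: 315 days.
Total: 13829 days.
13829 mod 7 = 4, so 4 days before Friday is Monday.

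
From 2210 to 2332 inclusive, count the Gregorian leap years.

30

Years divisible by 4: 2212, 2216, …, 2332 — 31 in all.
Of these, 2300 is divisible by 100 but not 400, so not leap.
Leap years: 31 − 1 = 30.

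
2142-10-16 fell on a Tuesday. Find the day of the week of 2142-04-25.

Wednesday

Count forward from the earlier date (April 25, 2142) to the later (October 16, 2142):
April 2142: 30 − 25 = 5 days remain.
Then May (31), June (30), July (31), August (31), September (30): 31 + 30 + 31 + 31 + 30 = 153 days.
October 1–16, 2142: 16 days.
Total: 5 + 153 + 16 = 174 days.
174 mod 7 = 6, so 6 days before Tuesday is Wednesday.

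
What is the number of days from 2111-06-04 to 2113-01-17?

593

June 4, 2111 → June 4, 2112: 366 days (2112 is a leap year).
June 2112: 30 − 4 = 26 days remain.
Then July (31), August (31), September (30), October (31), November (30), December (31): 31 + 31 + 30 + 31 + 30 + 31 = 184 days.
January 1–17, 2113: 17 days.
Residual: 227 days.
Total: 593 days.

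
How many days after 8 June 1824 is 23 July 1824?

45

June 1824: 30 − 8 = 22 days remain.
July 1–23, 1824: 23 days.
Total: 22 + 23 = 45 days.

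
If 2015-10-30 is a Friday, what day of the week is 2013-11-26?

Count forward from the earlier date (November 26, 2013) to the later (October 30, 2015):
Day-of-year of November 26, 2013: 330.
Day-of-year of October 30, 2015: 303.
2013 has 365 days, so 365 − 330 = 35 days remain in 2013.
Full years: 2014: 365. Sum = 365.
Total: 35 + 365 + 303 = 703 days.
703 mod 7 = 3, so 3 days before Friday is Tuesday.

Tuesday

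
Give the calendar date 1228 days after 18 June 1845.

28 October 1848

Count 1228 days after June 18, 1845:
Day-of-year of June 18, 1845: 169.
Day-of-year of October 28, 1848: 302.
1845 has 365 days, so 365 − 169 = 196 days remain in 1845.
Full years: 1846: 365; 1847: 365. Sum = 730.
Total: 196 + 730 + 302 = 1228 days.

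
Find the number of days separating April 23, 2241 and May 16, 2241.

23

April 2241: 30 − 23 = 7 days remain.
May 1–16, 2241: 16 days.
Total: 7 + 16 = 23 days.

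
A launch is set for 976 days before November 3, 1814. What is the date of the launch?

March 2, 1812

Count 976 days before November 3, 1814:
March 2, 1812 → March 2, 1813: 365 days.
March 2, 1813 → March 2, 1814: 365 days.
March 1814: 31 − 2 = 29 days remain.
Then April (30), May (31), June (30), July (31), August (31), September (30), October (31): 30 + 31 + 30 + 31 + 31 + 30 + 31 = 214 days.
November 1–3, 1814: 3 days.
Residual: 246 days.
Total: 976 days.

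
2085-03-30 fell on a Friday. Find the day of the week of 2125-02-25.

Sunday

From March 30, 2085 to March 30, 2124: 39 years, of which 9 contain a Feb 29 — 30×365 + 9×366 = 14244 days.
(2100 is not a leap year (divisible by 100 but not 400).)
March 2124: 31 − 30 = 1 day remains.
Then 10 full months totalling 306 days.
February 1–25, 2125: 25 days (2125 is not a leap year).
Residual: 332 days.
Total: 14576 days.
14576 mod 7 = 2, so 2 days after Friday is Sunday.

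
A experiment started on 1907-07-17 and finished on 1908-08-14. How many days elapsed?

Day-of-year of July 17, 1907: 198.
Day-of-year of August 14, 1908: 227.
1907 has 365 days, so 365 − 198 = 167 days remain in 1907.
Total: 167 + 227 = 394 days.

394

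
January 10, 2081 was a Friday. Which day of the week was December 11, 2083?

Saturday

Day-of-year of January 10, 2081: 10.
Day-of-year of December 11, 2083: 345.
2081 has 365 days, so 365 − 10 = 355 days remain in 2081.
Full years: 2082: 365. Sum = 365.
Total: 355 + 365 + 345 = 1065 days.
1065 mod 7 = 1, so 1 day after Friday is Saturday.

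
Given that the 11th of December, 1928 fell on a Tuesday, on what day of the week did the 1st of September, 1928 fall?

Saturday

Count forward from the earlier date (September 1, 1928) to the later (December 11, 1928):
September 1928: 30 − 1 = 29 days remain.
Then October (31), November (30): 31 + 30 = 61 days.
December 1–11, 1928: 11 days.
Total: 29 + 61 + 11 = 101 days.
101 mod 7 = 3, so 3 days before Tuesday is Saturday.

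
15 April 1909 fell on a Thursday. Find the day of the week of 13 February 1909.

Count forward from the earlier date (February 13, 1909) to the later (April 15, 1909):
February 1909: 28 − 13 = 15 days remain (1909 is not a leap year, so February has 28 days).
Then March (31): 31 days.
April 1–15, 1909: 15 days.
Total: 15 + 31 + 15 = 61 days.
61 mod 7 = 5, so 5 days before Thursday is Saturday.

Saturday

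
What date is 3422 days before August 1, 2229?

March 19, 2220

Count 3422 days before August 1, 2229:
Day-of-year of March 19, 2220: 79.
Day-of-year of August 1, 2229: 213.
2220 has 366 days, so 366 − 79 = 287 days remain in 2220.
Full years 2221–2228: 6 common + 2 leap = 6×365 + 2×366 = 2922 days.
Total: 287 + 2922 + 213 = 3422 days.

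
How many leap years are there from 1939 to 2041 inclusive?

26

Years divisible by 4: 1940, 1944, …, 2040 — 26 in all.
2000 is divisible by 400, so still leap.
No century exceptions apply. Count: 26.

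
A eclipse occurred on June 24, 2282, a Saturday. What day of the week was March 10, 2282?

Friday

Count forward from the earlier date (March 10, 2282) to the later (June 24, 2282):
March 2282: 31 − 10 = 21 days remain.
Then April (30), May (31): 30 + 31 = 61 days.
June 1–24, 2282: 24 days.
Total: 21 + 61 + 24 = 106 days.
106 mod 7 = 1, so 1 day before Saturday is Friday.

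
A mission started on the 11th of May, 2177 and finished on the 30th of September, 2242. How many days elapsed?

From May 11, 2177 to May 11, 2242: 65 years, of which 15 contain a Feb 29 — 50×365 + 15×366 = 23740 days.
(2200 is not a leap year (divisible by 100 but not 400).)
May 2242: 31 − 11 = 20 days remain.
Then June (30), July (31), August (31): 30 + 31 + 31 = 92 days.
September 1–30, 2242: 30 days.
Residual: 142 days.
Total: 23882 days.

23882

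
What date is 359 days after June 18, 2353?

June 12, 2354

Count 359 days after June 18, 2353:
June 2353: 30 − 18 = 12 days remain.
Then 11 full months totalling 335 days.
June 1–12, 2354: 12 days.
Residual: 359 days.
Total: 359 days.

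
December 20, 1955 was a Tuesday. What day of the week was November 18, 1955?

Count forward from the earlier date (November 18, 1955) to the later (December 20, 1955):
November 1955: 30 − 18 = 12 days remain.
December 1–20, 1955: 20 days.
Total: 12 + 20 = 32 days.
32 mod 7 = 4, so 4 days before Tuesday is Friday.

Friday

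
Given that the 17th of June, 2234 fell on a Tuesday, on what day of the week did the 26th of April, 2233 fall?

Count forward from the earlier date (April 26, 2233) to the later (June 17, 2234):
April 2233: 30 − 26 = 4 days remain.
Then 13 full months totalling 396 days.
June 1–17, 2234: 17 days.
Total: 4 + 396 + 17 = 417 days.
417 mod 7 = 4, so 4 days before Tuesday is Friday.

Friday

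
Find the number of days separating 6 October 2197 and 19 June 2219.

Day-of-year of October 6, 2197: 279.
Day-of-year of June 19, 2219: 170.
2197 has 365 days, so 365 − 279 = 86 days remain in 2197.
Full years 2198–2218: 17 common + 4 leap = 17×365 + 4×366 = 7669 days.
Total: 86 + 7669 + 170 = 7925 days.

7925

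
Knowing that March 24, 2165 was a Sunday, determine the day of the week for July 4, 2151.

Sunday

Count forward from the earlier date (July 4, 2151) to the later (March 24, 2165):
From July 4, 2151 to July 4, 2164: 13 years, of which 4 contain a Feb 29 — 9×365 + 4×366 = 4749 days.
July 2164: 31 − 4 = 27 days remain.
Then August (31), September (30), October (31), November (30), December (31), January (31), February 2165 (28): 31 + 30 + 31 + 30 + 31 + 31 + 28 = 212 days.
March 1–24, 2165: 24 days.
Residual: 263 days.
Total: 5012 days.
5012 is a multiple of 7, so July 4, 2151 falls on the same weekday: Sunday.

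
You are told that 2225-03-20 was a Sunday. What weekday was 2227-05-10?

March 2225: 31 − 20 = 11 days remain.
Then 25 full months totalling 760 days.
May 1–10, 2227: 10 days.
Total: 11 + 760 + 10 = 781 days.
781 mod 7 = 4, so 4 days after Sunday is Thursday.

Thursday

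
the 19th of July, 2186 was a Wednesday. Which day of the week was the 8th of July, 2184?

Thursday

Count forward from the earlier date (July 8, 2184) to the later (July 19, 2186):
July 8, 2184 → July 8, 2185: 365 days.
July 8, 2185 → July 8, 2186: 365 days.
Within July 2186: 19 − 8 = 11 days.
Total: 741 days.
741 mod 7 = 6, so 6 days before Wednesday is Thursday.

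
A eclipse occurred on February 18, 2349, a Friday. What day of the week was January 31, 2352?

Thursday

February 18, 2349 → February 18, 2350: 365 days.
February 18, 2350 → February 18, 2351: 365 days.
February 2351: 28 − 18 = 10 days remain (2351 is not a leap year, so February has 28 days).
Then 10 full months totalling 306 days.
January 1–31, 2352: 31 days.
Residual: 347 days.
Total: 1077 days.
1077 mod 7 = 6, so 6 days after Friday is Thursday.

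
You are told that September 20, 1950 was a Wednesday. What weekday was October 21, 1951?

September 20, 1950 → September 20, 1951: 365 days.
September 1951: 30 − 20 = 10 days remain.
October 1–21, 1951: 21 days.
Residual: 31 days.
Total: 396 days.
396 mod 7 = 4, so 4 days after Wednesday is Sunday.

Sunday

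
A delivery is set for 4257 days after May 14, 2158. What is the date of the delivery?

January 8, 2170

Count 4257 days after May 14, 2158:
From May 14, 2158 to May 14, 2169: 11 years, of which 3 contain a Feb 29 — 8×365 + 3×366 = 4018 days.
May 2169: 31 − 14 = 17 days remain.
Then June (30), July (31), August (31), September (30), October (31), November (30), December (31): 30 + 31 + 31 + 30 + 31 + 30 + 31 = 214 days.
January 1–8, 2170: 8 days.
Residual: 239 days.
Total: 4257 days.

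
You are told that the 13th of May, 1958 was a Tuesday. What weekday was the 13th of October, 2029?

From May 13, 1958 to May 13, 2029: 71 years, of which 18 contain a Feb 29 — 53×365 + 18×366 = 25933 days.
(2000 is a leap year (divisible by 400).)
May 2029: 31 − 13 = 18 days remain.
Then June (30), July (31), August (31), September (30): 30 + 31 + 31 + 30 = 122 days.
October 1–13, 2029: 13 days.
Residual: 153 days.
Total: 26086 days.
26086 mod 7 = 4, so 4 days after Tuesday is Saturday.

Saturday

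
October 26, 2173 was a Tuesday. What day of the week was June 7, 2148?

Friday

Count forward from the earlier date (June 7, 2148) to the later (October 26, 2173):
Day-of-year of June 7, 2148: 159.
Day-of-year of October 26, 2173: 299.
2148 has 366 days, so 366 − 159 = 207 days remain in 2148.
Full years 2149–2172: 18 common + 6 leap = 18×365 + 6×366 = 8766 days.
Total: 207 + 8766 + 299 = 9272 days.
9272 mod 7 = 4, so 4 days before Tuesday is Friday.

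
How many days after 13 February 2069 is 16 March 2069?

31

February 2069: 28 − 13 = 15 days remain (2069 is not a leap year, so February has 28 days).
March 1–16, 2069: 16 days.
Total: 15 + 16 = 31 days.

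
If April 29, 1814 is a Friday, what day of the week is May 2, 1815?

April 29, 1814 → April 29, 1815: 365 days.
April 1815: 30 − 29 = 1 day remains.
May 1–2, 1815: 2 days.
Residual: 3 days.
Total: 368 days.
368 mod 7 = 4, so 4 days after Friday is Tuesday.

Tuesday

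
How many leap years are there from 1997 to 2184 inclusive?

46

Years divisible by 4: 2000, 2004, …, 2184 — 47 in all.
Of these, 2100 is divisible by 100 but not 400, so not leap.
2000 is divisible by 400, so still leap.
Leap years: 47 − 1 = 46.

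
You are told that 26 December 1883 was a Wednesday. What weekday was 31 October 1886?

December 26, 1883 → December 26, 1884: 366 days (1884 is a leap year).
December 26, 1884 → December 26, 1885: 365 days.
December 1885: 31 − 26 = 5 days remain.
Then 9 full months totalling 273 days.
October 1–31, 1886: 31 days.
Residual: 309 days.
Total: 1040 days.
1040 mod 7 = 4, so 4 days after Wednesday is Sunday.

Sunday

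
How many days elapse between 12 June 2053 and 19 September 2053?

June 2053: 30 − 12 = 18 days remain.
Then July (31), August (31): 31 + 31 = 62 days.
September 1–19, 2053: 19 days.
Total: 18 + 62 + 19 = 99 days.

99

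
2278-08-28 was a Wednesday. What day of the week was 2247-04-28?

Wednesday

Count forward from the earlier date (April 28, 2247) to the later (August 28, 2278):
Day-of-year of April 28, 2247: 118.
Day-of-year of August 28, 2278: 240.
2247 has 365 days, so 365 − 118 = 247 days remain in 2247.
Full years 2248–2277: 22 common + 8 leap = 22×365 + 8×366 = 10958 days.
Total: 247 + 10958 + 240 = 11445 days.
11445 is a multiple of 7, so 2247-04-28 falls on the same weekday: Wednesday.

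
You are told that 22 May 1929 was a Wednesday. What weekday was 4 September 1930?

May 1929: 31 − 22 = 9 days remain.
Then 15 full months totalling 457 days.
September 1–4, 1930: 4 days.
Total: 9 + 457 + 4 = 470 days.
470 mod 7 = 1, so 1 day after Wednesday is Thursday.

Thursday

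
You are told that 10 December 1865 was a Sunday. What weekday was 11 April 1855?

Count forward from the earlier date (April 11, 1855) to the later (December 10, 1865):
Day-of-year of April 11, 1855: 101.
Day-of-year of December 10, 1865: 344.
1855 has 365 days, so 365 − 101 = 264 days remain in 1855.
Full years 1856–1864: 6 common + 3 leap = 6×365 + 3×366 = 3288 days.
Total: 264 + 3288 + 344 = 3896 days.
3896 mod 7 = 4, so 4 days before Sunday is Wednesday.

Wednesday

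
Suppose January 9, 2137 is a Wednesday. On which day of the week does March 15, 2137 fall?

January 2137: 31 − 9 = 22 days remain.
Then February 2137 (28): 28 days.
March 1–15, 2137: 15 days.
Total: 22 + 28 + 15 = 65 days.
65 mod 7 = 2, so 2 days after Wednesday is Friday.

Friday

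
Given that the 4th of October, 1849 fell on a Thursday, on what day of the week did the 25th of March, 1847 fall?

Thursday

Count forward from the earlier date (March 25, 1847) to the later (October 4, 1849):
Day-of-year of March 25, 1847: 84.
Day-of-year of October 4, 1849: 277.
1847 has 365 days, so 365 − 84 = 281 days remain in 1847.
Full years: 1848: 366. Sum = 366.
Total: 281 + 366 + 277 = 924 days.
924 is a multiple of 7, so the 25th of March, 1847 falls on the same weekday: Thursday.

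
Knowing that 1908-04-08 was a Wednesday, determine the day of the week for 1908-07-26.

April 1908: 30 − 8 = 22 days remain.
Then May (31), June (30): 31 + 30 = 61 days.
July 1–26, 1908: 26 days.
Total: 22 + 61 + 26 = 109 days.
109 mod 7 = 4, so 4 days after Wednesday is Sunday.

Sunday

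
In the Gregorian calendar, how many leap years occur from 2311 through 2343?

Years divisible by 4 in [2311, 2343]: 2312, 2316, 2320, 2324, 2328, 2332, 2336, 2340.
No century exceptions apply. Count: 8.

8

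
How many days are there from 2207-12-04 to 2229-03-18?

7775

Day-of-year of December 4, 2207: 338.
Day-of-year of March 18, 2229: 77.
2207 has 365 days, so 365 − 338 = 27 days remain in 2207.
Full years 2208–2228: 15 common + 6 leap = 15×365 + 6×366 = 7671 days.
Total: 27 + 7671 + 77 = 7775 days.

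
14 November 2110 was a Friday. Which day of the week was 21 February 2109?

Thursday

Count forward from the earlier date (February 21, 2109) to the later (November 14, 2110):
Day-of-year of February 21, 2109: 52.
Day-of-year of November 14, 2110: 318.
2109 has 365 days, so 365 − 52 = 313 days remain in 2109.
Total: 313 + 318 = 631 days.
631 mod 7 = 1, so 1 day before Friday is Thursday.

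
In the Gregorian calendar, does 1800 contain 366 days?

1800 is not a leap year (divisible by 100 but not 400).

No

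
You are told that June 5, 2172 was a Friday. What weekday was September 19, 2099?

Count forward from the earlier date (September 19, 2099) to the later (June 5, 2172):
From September 19, 2099 to September 19, 2171: 72 years, of which 17 contain a Feb 29 — 55×365 + 17×366 = 26297 days.
(2100 is not a leap year (divisible by 100 but not 400).)
September 2171: 30 − 19 = 11 days remain.
Then October (31), November (30), December (31), January (31), February 2172 (29), March (31), April (30), May (31): 31 + 30 + 31 + 31 + 29 + 31 + 30 + 31 = 244 days.
June 1–5, 2172: 5 days.
Residual: 260 days.
Total: 26557 days.
26557 mod 7 = 6, so 6 days before Friday is Saturday.

Saturday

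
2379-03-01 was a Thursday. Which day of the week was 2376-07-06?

Tuesday

Count forward from the earlier date (July 6, 2376) to the later (March 1, 2379):
July 6, 2376 → July 6, 2377: 365 days.
July 6, 2377 → July 6, 2378: 365 days.
July 2378: 31 − 6 = 25 days remain.
Then August (31), September (30), October (31), November (30), December (31), January (31), February 2379 (28): 31 + 30 + 31 + 30 + 31 + 31 + 28 = 212 days.
March 1, 2379: 1 day.
Residual: 238 days.
Total: 968 days.
968 mod 7 = 2, so 2 days before Thursday is Tuesday.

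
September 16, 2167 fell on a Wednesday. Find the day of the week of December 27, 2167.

September 2167: 30 − 16 = 14 days remain.
Then October (31), November (30): 31 + 30 = 61 days.
December 1–27, 2167: 27 days.
Total: 14 + 61 + 27 = 102 days.
102 mod 7 = 4, so 4 days after Wednesday is Sunday.

Sunday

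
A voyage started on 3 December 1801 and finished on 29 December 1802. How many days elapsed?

391

December 1801: 31 − 3 = 28 days remain.
Then 11 full months totalling 334 days.
December 1–29, 1802: 29 days.
Total: 28 + 334 + 29 = 391 days.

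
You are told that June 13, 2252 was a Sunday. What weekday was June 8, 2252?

Count forward from the earlier date (June 8, 2252) to the later (June 13, 2252):
Within June 2252: 13 − 8 = 5 days.
5 mod 7 = 5, so 5 days before Sunday is Tuesday.

Tuesday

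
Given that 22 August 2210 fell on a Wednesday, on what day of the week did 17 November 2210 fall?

Saturday

August 2210: 31 − 22 = 9 days remain.
Then September (30), October (31): 30 + 31 = 61 days.
November 1–17, 2210: 17 days.
Total: 9 + 61 + 17 = 87 days.
87 mod 7 = 3, so 3 days after Wednesday is Saturday.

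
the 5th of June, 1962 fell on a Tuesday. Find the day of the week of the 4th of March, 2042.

From June 5, 1962 to June 5, 2041: 79 years, of which 20 contain a Feb 29 — 59×365 + 20×366 = 28855 days.
(2000 is a leap year (divisible by 400).)
June 2041: 30 − 5 = 25 days remain.
Then July (31), August (31), September (30), October (31), November (30), December (31), January (31), February 2042 (28): 31 + 31 + 30 + 31 + 30 + 31 + 31 + 28 = 243 days.
March 1–4, 2042: 4 days.
Residual: 272 days.
Total: 29127 days.
29127 is a multiple of 7, so the 4th of March, 2042 falls on the same weekday: Tuesday.

Tuesday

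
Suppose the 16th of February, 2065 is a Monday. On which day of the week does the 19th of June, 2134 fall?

Day-of-year of February 16, 2065: 47.
Day-of-year of June 19, 2134: 170.
2065 has 365 days, so 365 − 47 = 318 days remain in 2065.
Full years 2066–2133: 52 common + 16 leap = 52×365 + 16×366 = 24836 days.
Total: 318 + 24836 + 170 = 25324 days.
25324 mod 7 = 5, so 5 days after Monday is Saturday.

Saturday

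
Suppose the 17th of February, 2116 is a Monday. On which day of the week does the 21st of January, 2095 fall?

Count forward from the earlier date (January 21, 2095) to the later (February 17, 2116):
Day-of-year of January 21, 2095: 21.
Day-of-year of February 17, 2116: 48.
2095 has 365 days, so 365 − 21 = 344 days remain in 2095.
Full years 2096–2115: 16 common + 4 leap = 16×365 + 4×366 = 7304 days.
Total: 344 + 7304 + 48 = 7696 days.
7696 mod 7 = 3, so 3 days before Monday is Friday.

Friday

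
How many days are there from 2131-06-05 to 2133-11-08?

887

June 5, 2131 → June 5, 2132: 366 days (2132 is a leap year).
June 5, 2132 → June 5, 2133: 365 days.
June 2133: 30 − 5 = 25 days remain.
Then July (31), August (31), September (30), October (31): 31 + 31 + 30 + 31 = 123 days.
November 1–8, 2133: 8 days.
Residual: 156 days.
Total: 887 days.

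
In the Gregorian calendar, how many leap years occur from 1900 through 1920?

Years divisible by 4 in [1900, 1920]: 1900, 1904, 1908, 1912, 1916, 1920.
Of these, 1900 is divisible by 100 but not 400, so not leap.
Leap years: 6 − 1 = 5.

5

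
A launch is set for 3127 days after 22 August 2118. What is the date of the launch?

15 March 2127

Count 3127 days after August 22, 2118:
Day-of-year of August 22, 2118: 234.
Day-of-year of March 15, 2127: 74.
2118 has 365 days, so 365 − 234 = 131 days remain in 2118.
Full years 2119–2126: 6 common + 2 leap = 6×365 + 2×366 = 2922 days.
Total: 131 + 2922 + 74 = 3127 days.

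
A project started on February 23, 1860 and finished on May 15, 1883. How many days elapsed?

From February 23, 1860 to February 23, 1883: 23 years, of which 6 contain a Feb 29 — 17×365 + 6×366 = 8401 days.
February 1883: 28 − 23 = 5 days remain (1883 is not a leap year, so February has 28 days).
Then March (31), April (30): 31 + 30 = 61 days.
May 1–15, 1883: 15 days.
Residual: 81 days.
Total: 8482 days.

8482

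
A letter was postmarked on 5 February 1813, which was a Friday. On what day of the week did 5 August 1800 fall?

Count forward from the earlier date (August 5, 1800) to the later (February 5, 1813):
Day-of-year of August 5, 1800: 217.
Day-of-year of February 5, 1813: 36.
1800 has 365 days, so 365 − 217 = 148 days remain in 1800.
Full years 1801–1812: 9 common + 3 leap = 9×365 + 3×366 = 4383 days.
Total: 148 + 4383 + 36 = 4567 days.
4567 mod 7 = 3, so 3 days before Friday is Tuesday.

Tuesday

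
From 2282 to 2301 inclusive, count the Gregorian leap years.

4

Years divisible by 4 in [2282, 2301]: 2284, 2288, 2292, 2296, 2300.
Of these, 2300 is divisible by 100 but not 400, so not leap.
Leap years: 5 − 1 = 4.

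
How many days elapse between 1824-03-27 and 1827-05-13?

1142

March 27, 1824 → March 27, 1825: 365 days.
March 27, 1825 → March 27, 1826: 365 days.
March 27, 1826 → March 27, 1827: 365 days.
March 1827: 31 − 27 = 4 days remain.
Then April (30): 30 days.
May 1–13, 1827: 13 days.
Residual: 47 days.
Total: 1142 days.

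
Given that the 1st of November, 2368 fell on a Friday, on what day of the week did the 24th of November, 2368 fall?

Within November 2368: 24 − 1 = 23 days.
23 mod 7 = 2, so 2 days after Friday is Sunday.

Sunday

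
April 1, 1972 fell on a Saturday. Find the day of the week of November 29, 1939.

Wednesday

Count forward from the earlier date (November 29, 1939) to the later (April 1, 1972):
From November 29, 1939 to November 29, 1971: 32 years, of which 8 contain a Feb 29 — 24×365 + 8×366 = 11688 days.
November 1971: 30 − 29 = 1 day remains.
Then December (31), January (31), February 1972 (29), March (31): 31 + 31 + 29 + 31 = 122 days.
April 1, 1972: 1 day.
Residual: 124 days.
Total: 11812 days.
11812 mod 7 = 3, so 3 days before Saturday is Wednesday.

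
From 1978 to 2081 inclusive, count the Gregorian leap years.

Years divisible by 4: 1980, 1984, …, 2080 — 26 in all.
2000 is divisible by 400, so still leap.
No century exceptions apply. Count: 26.

26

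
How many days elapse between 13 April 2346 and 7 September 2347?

512

April 13, 2346 → April 13, 2347: 365 days.
April 2347: 30 − 13 = 17 days remain.
Then May (31), June (30), July (31), August (31): 31 + 30 + 31 + 31 = 123 days.
September 1–7, 2347: 7 days.
Residual: 147 days.
Total: 512 days.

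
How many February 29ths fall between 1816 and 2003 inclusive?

Years divisible by 4: 1816, 1820, …, 2000 — 47 in all.
Of these, 1900 is divisible by 100 but not 400, so not leap.
2000 is divisible by 400, so still leap.
Leap years: 47 − 1 = 46.

46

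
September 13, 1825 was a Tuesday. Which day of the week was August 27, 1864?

Saturday

From September 13, 1825 to September 13, 1863: 38 years, of which 9 contain a Feb 29 — 29×365 + 9×366 = 13879 days.
September 1863: 30 − 13 = 17 days remain.
Then 10 full months totalling 305 days.
August 1–27, 1864: 27 days.
Residual: 349 days.
Total: 14228 days.
14228 mod 7 = 4, so 4 days after Tuesday is Saturday.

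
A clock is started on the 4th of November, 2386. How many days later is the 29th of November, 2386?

Within November 2386: 29 − 4 = 25 days.

25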